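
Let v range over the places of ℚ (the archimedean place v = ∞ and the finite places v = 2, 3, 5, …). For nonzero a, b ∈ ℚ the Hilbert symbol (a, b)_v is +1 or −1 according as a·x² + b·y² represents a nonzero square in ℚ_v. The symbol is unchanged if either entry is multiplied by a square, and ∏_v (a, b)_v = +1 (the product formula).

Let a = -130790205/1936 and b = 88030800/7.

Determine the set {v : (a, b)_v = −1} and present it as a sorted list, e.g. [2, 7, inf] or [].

[2, 7]

Mod squares: a ≡ -8645, b ≡ 19019. Check v ∈ {∞, 2, 3, 5, 7, 11, 13, 19, 41}.
v=2: v_2(a)=-4, v_2(b)=4; units ≡ 3, 3 (mod 8); ε·ε+αω+βω = 1·1+-4·1+4·1 ≡ 1  ⇒  (a,b)_2 = -1.
v=5: a=5^1·(≡4), b=5^2·(≡1) mod 5; (4|5)=+1, (1|5)=+1; (−1)^{1·2·2}·(+1)^2·(+1)^1 = +1.
v=41: a=41^2·(≡6), b=41^0·(≡4) mod 41; (6|41)=-1, (4|41)=+1; (−1)^{2·0·20}·(-1)^0·(+1)^2 = +1.
v=∞: -8645 < 0 and 19019 > 0  ⇒  (a,b)_∞ = +1.
v=13: a=13^1·(≡7), b=13^1·(≡8) mod 13; (7|13)=-1, (8|13)=-1; (−1)^{1·1·6}·(-1)^1·(-1)^1 = +1.
v=3: a=3^2·(≡1), b=3^4·(≡2) mod 3; (1|3)=+1, (2|3)=-1; (−1)^{2·4·1}·(+1)^4·(-1)^2 = +1.
v=11: a=11^-2·(≡3), b=11^1·(≡2) mod 11; (3|11)=+1, (2|11)=-1; (−1)^{-2·1·5}·(+1)^1·(-1)^-2 = +1.
v=19: a=19^1·(≡7), b=19^1·(≡18) mod 19; (7|19)=+1, (18|19)=-1; (−1)^{1·1·9}·(+1)^1·(-1)^1 = +1.
v=7: a=7^1·(≡2), b=7^-1·(≡4) mod 7; (2|7)=+1, (4|7)=+1; (−1)^{1·-1·3}·(+1)^-1·(+1)^1 = -1.
|Ram(-8645, 19019)| = 2, even; anisotropic at {2, 7}.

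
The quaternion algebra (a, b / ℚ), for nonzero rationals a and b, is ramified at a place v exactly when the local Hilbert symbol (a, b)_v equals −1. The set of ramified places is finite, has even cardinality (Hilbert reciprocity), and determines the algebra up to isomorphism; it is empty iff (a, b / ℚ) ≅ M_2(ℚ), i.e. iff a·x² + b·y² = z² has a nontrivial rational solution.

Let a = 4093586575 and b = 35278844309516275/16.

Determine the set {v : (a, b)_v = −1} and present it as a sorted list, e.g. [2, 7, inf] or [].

[2, 13, 19, 23, 37, 41]

(a, b) ≡ (453583, 19) mod (ℚ^×)²; places V = {2, 5, 13, 19, 23, 37, 41, ∞}.
(a,b)_∞: sgn(453583)=+, sgn(19)=+, so +1.
(a,b)_19: α=2, u≡14; β=3, v≡6 (mod 19); (14|19)=-1, (6|19)=+1; sign (−1)^0·-1^3·+1^2 = -1.
(a,b)_41: α=1, u≡6; β=2, v≡27 (mod 41); (6|41)=-1, (27|41)=-1; sign (−1)^0·-1^2·-1^1 = -1.
(a,b)_37: α=1, u≡1; β=2, v≡5 (mod 37); (1|37)=+1, (5|37)=-1; sign (−1)^0·+1^2·-1^1 = -1.
(a,b)_13: α=1, u≡10; β=2, v≡6 (mod 13); (10|13)=+1, (6|13)=-1; sign (−1)^0·+1^2·-1^1 = -1.
(a,b)_23: α=1, u≡21; β=2, v≡5 (mod 23); (21|23)=-1, (5|23)=-1; sign (−1)^0·-1^2·-1^1 = -1.
(a,b)_5: α=2, u≡3; β=2, v≡1 (mod 5); (3|5)=-1, (1|5)=+1; sign (−1)^0·-1^2·+1^2 = +1.
(a,b)_2: α=0, β=-4; u≡7, v≡3 (mod 8); ε(u)ε(v)=1·1, αω(v)=0·1, βω(u)=-4·0; sum ≡ 1  ⇒  -1.
|Ram(453583, 19)| = 6, even; anisotropic at {2, 13, 19, 23, 37, 41}.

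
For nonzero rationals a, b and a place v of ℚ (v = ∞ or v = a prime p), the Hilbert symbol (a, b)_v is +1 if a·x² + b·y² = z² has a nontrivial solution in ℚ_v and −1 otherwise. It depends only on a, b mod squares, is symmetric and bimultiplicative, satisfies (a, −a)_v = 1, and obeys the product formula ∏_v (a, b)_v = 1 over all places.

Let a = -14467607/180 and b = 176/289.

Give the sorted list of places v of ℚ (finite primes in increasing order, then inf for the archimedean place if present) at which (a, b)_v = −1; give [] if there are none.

(a, b) ≡ (-597835, 11) mod (ℚ^×)²; places V = {2, 3, 5, 7, 11, 17, 19, 29, 31, ∞}.
(a,b)_31: α=1, u≡9; β=0, v≡30 (mod 31); (9|31)=+1, (30|31)=-1; sign (−1)^0·+1^0·-1^1 = -1.
(a,b)_2: α=-2, β=4; u≡5, v≡3 (mod 8); ε(u)ε(v)=0·1, αω(v)=-2·1, βω(u)=4·1; sum ≡ 0  ⇒  +1.
(a,b)_7: α=1, u≡1; β=0, v≡4 (mod 7); (1|7)=+1, (4|7)=+1; sign (−1)^0·+1^0·+1^1 = +1.
(a,b)_19: α=1, u≡18; β=0, v≡6 (mod 19); (18|19)=-1, (6|19)=+1; sign (−1)^0·-1^0·+1^1 = +1.
(a,b)_5: α=-1, u≡3; β=0, v≡4 (mod 5); (3|5)=-1, (4|5)=+1; sign (−1)^0·-1^0·+1^-1 = +1.
(a,b)_11: α=2, u≡9; β=1, v≡9 (mod 11); (9|11)=+1, (9|11)=+1; sign (−1)^0·+1^1·+1^2 = +1.
(a,b)_29: α=1, u≡20; β=0, v≡27 (mod 29); (20|29)=+1, (27|29)=-1; sign (−1)^0·+1^0·-1^1 = -1.
(a,b)_17: α=0, u≡9; β=-2, v≡6 (mod 17); (9|17)=+1, (6|17)=-1; sign (−1)^0·+1^-2·-1^0 = +1.
(a,b)_3: α=-2, u≡2; β=0, v≡2 (mod 3); (2|3)=-1, (2|3)=-1; sign (−1)^0·-1^0·-1^-2 = +1.
(a,b)_∞: sgn(-597835)=−, sgn(11)=+, so +1.
|Ram(-597835, 11)| = 2, even; anisotropic at {29, 31}.

[29, 31]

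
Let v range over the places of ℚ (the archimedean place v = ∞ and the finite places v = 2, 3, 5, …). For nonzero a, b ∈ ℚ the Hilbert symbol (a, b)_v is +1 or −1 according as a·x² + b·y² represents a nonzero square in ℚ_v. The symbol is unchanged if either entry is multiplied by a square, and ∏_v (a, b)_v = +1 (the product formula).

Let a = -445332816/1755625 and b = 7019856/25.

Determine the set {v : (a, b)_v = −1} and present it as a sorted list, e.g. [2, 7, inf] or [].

(a, b) ≡ (-1189, 29) mod (ℚ^×)²; places V = {2, 3, 5, 17, 29, 41, 53, ∞}.
(a,b)_53: α=-2, u≡48; β=0, v≡49 (mod 53); (48|53)=-1, (49|53)=+1; sign (−1)^0·-1^0·+1^-2 = +1.
(a,b)_41: α=1, u≡38; β=2, v≡26 (mod 41); (38|41)=-1, (26|41)=-1; sign (−1)^0·-1^2·-1^1 = -1.
(a,b)_∞: sgn(-1189)=−, sgn(29)=+, so +1.
(a,b)_2: α=4, β=4; u≡3, v≡5 (mod 8); ε(u)ε(v)=1·0, αω(v)=4·1, βω(u)=4·1; sum ≡ 0  ⇒  +1.
(a,b)_29: α=1, u≡18; β=1, v≡7 (mod 29); (18|29)=-1, (7|29)=+1; sign (−1)^0·-1^1·+1^1 = -1.
(a,b)_5: α=-4, u≡1; β=-2, v≡1 (mod 5); (1|5)=+1, (1|5)=+1; sign (−1)^0·+1^-2·+1^-4 = +1.
(a,b)_17: α=2, u≡4; β=0, v≡10 (mod 17); (4|17)=+1, (10|17)=-1; sign (−1)^0·+1^0·-1^2 = +1.
(a,b)_3: α=4, u≡2; β=2, v≡2 (mod 3); (2|3)=-1, (2|3)=-1; sign (−1)^0·-1^2·-1^4 = +1.
|Ram(-1189, 29)| = 2, even; anisotropic at {29, 41}.

[29, 41]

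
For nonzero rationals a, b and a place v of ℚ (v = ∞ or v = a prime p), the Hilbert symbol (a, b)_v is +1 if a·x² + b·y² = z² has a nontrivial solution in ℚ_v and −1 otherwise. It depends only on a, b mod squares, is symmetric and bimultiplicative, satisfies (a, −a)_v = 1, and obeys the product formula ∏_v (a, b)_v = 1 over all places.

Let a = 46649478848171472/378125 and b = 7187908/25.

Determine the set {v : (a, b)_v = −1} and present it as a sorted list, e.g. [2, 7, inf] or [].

(a, b) ≡ (10465, 217) mod (ℚ^×)²; places V = {2, 3, 5, 7, 11, 13, 23, 31, 37, ∞}.
(a,b)_37: α=2, u≡32; β=0, v≡13 (mod 37); (32|37)=-1, (13|37)=-1; sign (−1)^0·-1^0·-1^2 = +1.
(a,b)_31: α=2, u≡18; β=1, v≡2 (mod 31); (18|31)=+1, (2|31)=+1; sign (−1)^0·+1^1·+1^2 = +1.
(a,b)_3: α=2, u≡1; β=0, v≡1 (mod 3); (1|3)=+1, (1|3)=+1; sign (−1)^0·+1^0·+1^2 = +1.
(a,b)_7: α=7, u≡1; β=3, v≡3 (mod 7); (1|7)=+1, (3|7)=-1; sign (−1)^1·+1^3·-1^7 = +1.
(a,b)_∞: sgn(10465)=+, sgn(217)=+, so +1.
(a,b)_23: α=1, u≡12; β=0, v≡20 (mod 23); (12|23)=+1, (20|23)=-1; sign (−1)^0·+1^0·-1^1 = -1.
(a,b)_5: α=-5, u≡2; β=-2, v≡3 (mod 5); (2|5)=-1, (3|5)=-1; sign (−1)^0·-1^-2·-1^-5 = -1.
(a,b)_11: α=-2, u≡9; β=0, v≡8 (mod 11); (9|11)=+1, (8|11)=-1; sign (−1)^0·+1^0·-1^-2 = +1.
(a,b)_2: α=4, β=2; u≡1, v≡1 (mod 8); ε(u)ε(v)=0·0, αω(v)=4·0, βω(u)=2·0; sum ≡ 0  ⇒  +1.
(a,b)_13: α=1, u≡1; β=2, v≡4 (mod 13); (1|13)=+1, (4|13)=+1; sign (−1)^0·+1^2·+1^1 = +1.
Ram(10465, 217) = {5, 23}; no ℚ_5-point on the conic.

[5, 23]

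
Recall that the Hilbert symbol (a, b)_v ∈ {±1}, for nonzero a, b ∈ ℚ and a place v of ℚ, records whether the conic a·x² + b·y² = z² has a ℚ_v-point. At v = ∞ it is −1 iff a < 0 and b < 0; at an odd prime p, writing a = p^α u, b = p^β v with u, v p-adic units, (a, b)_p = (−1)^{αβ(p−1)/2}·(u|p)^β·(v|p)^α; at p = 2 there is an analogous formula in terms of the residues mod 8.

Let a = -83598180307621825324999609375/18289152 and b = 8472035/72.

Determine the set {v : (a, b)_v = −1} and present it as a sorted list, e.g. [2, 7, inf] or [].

[2, 5, 13, 29, 37, 41]

(a, b) ≡ (-306878, 58630) mod (ℚ^×)²; places V = {2, 3, 5, 7, 11, 13, 17, 29, 37, 41, ∞}.
(a,b)_13: α=3, u≡7; β=1, v≡10 (mod 13); (7|13)=-1, (10|13)=+1; sign (−1)^0·-1^1·+1^3 = -1.
(a,b)_37: α=1, u≡5; β=0, v≡20 (mod 37); (5|37)=-1, (20|37)=-1; sign (−1)^0·-1^0·-1^1 = -1.
(a,b)_29: α=1, u≡17; β=0, v≡21 (mod 29); (17|29)=-1, (21|29)=-1; sign (−1)^0·-1^0·-1^1 = -1.
(a,b)_5: α=8, u≡3; β=1, v≡1 (mod 5); (3|5)=-1, (1|5)=+1; sign (−1)^0·-1^1·+1^8 = -1.
(a,b)_11: α=3, u≡5; β=1, v≡7 (mod 11); (5|11)=+1, (7|11)=-1; sign (−1)^1·+1^1·-1^3 = +1.
(a,b)_2: α=-9, β=-3; u≡1, v≡3 (mod 8); ε(u)ε(v)=0·1, αω(v)=-9·1, βω(u)=-3·0; sum ≡ 1  ⇒  -1.
(a,b)_17: α=6, u≡3; β=2, v≡6 (mod 17); (3|17)=-1, (6|17)=-1; sign (−1)^0·-1^2·-1^6 = +1.
(a,b)_7: α=-2, u≡1; β=0, v≡6 (mod 7); (1|7)=+1, (6|7)=-1; sign (−1)^0·+1^0·-1^-2 = +1.
(a,b)_3: α=-6, u≡1; β=-2, v≡1 (mod 3); (1|3)=+1, (1|3)=+1; sign (−1)^0·+1^-2·+1^-6 = +1.
(a,b)_41: α=4, u≡24; β=1, v≡21 (mod 41); (24|41)=-1, (21|41)=+1; sign (−1)^0·-1^1·+1^4 = -1.
(a,b)_∞: sgn(-306878)=−, sgn(58630)=+, so +1.
Ram(-306878, 58630) = {2, 5, 13, 29, 37, 41}; no ℚ_2-point on the conic.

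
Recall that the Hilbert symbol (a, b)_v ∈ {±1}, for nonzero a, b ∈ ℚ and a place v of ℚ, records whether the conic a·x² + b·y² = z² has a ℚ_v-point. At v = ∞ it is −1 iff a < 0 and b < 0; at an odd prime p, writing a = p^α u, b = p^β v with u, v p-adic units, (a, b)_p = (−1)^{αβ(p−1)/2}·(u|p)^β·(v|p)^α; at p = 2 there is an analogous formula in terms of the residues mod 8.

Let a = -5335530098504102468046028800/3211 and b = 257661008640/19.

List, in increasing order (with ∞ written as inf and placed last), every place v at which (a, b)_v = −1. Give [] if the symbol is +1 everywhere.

[3, 5, 7, 17, 19, 43]

Mod squares: a ≡ -25327, b ≡ 2124808665. Check v ∈ {∞, 2, 3, 5, 7, 11, 13, 17, 19, 31, 43, 47}.
v=13: a=13^-2·(≡4), b=13^0·(≡8) mod 13; (4|13)=+1, (8|13)=-1; (−1)^{-2·0·6}·(+1)^0·(-1)^-2 = +1.
v=3: a=3^8·(≡2), b=3^3·(≡2) mod 3; (2|3)=-1, (2|3)=-1; (−1)^{8·3·1}·(-1)^3·(-1)^8 = -1.
v=17: a=17^0·(≡14), b=17^1·(≡13) mod 17; (14|17)=-1, (13|17)=+1; (−1)^{0·1·8}·(-1)^1·(+1)^0 = -1.
v=47: a=47^2·(≡21), b=47^1·(≡9) mod 47; (21|47)=+1, (9|47)=+1; (−1)^{2·1·23}·(+1)^1·(+1)^2 = +1.
v=7: a=7^2·(≡5), b=7^1·(≡2) mod 7; (5|7)=-1, (2|7)=+1; (−1)^{2·1·3}·(-1)^1·(+1)^2 = -1.
v=∞: -25327 < 0 and 2124808665 > 0  ⇒  (a,b)_∞ = +1.
v=19: a=19^-1·(≡11), b=19^-1·(≡17) mod 19; (11|19)=+1, (17|19)=+1; (−1)^{-1·-1·9}·(+1)^-1·(+1)^-1 = -1.
v=11: a=11^2·(≡10), b=11^0·(≡3) mod 11; (10|11)=-1, (3|11)=+1; (−1)^{2·0·5}·(-1)^0·(+1)^2 = +1.
v=31: a=31^3·(≡7), b=31^1·(≡3) mod 31; (7|31)=+1, (3|31)=-1; (−1)^{3·1·15}·(+1)^1·(-1)^3 = +1.
v=43: a=43^3·(≡21), b=43^1·(≡25) mod 43; (21|43)=+1, (25|43)=+1; (−1)^{3·1·21}·(+1)^1·(+1)^3 = -1.
v=2: v_2(a)=20, v_2(b)=8; units ≡ 1, 1 (mod 8); ε·ε+αω+βω = 0·0+20·0+8·0 ≡ 0  ⇒  (a,b)_2 = +1.
v=5: a=5^2·(≡3), b=5^1·(≡2) mod 5; (3|5)=-1, (2|5)=-1; (−1)^{2·1·2}·(-1)^1·(-1)^2 = -1.
Ram(-25327, 2124808665) = {3, 5, 7, 17, 19, 43}; no ℚ_3-point on the conic.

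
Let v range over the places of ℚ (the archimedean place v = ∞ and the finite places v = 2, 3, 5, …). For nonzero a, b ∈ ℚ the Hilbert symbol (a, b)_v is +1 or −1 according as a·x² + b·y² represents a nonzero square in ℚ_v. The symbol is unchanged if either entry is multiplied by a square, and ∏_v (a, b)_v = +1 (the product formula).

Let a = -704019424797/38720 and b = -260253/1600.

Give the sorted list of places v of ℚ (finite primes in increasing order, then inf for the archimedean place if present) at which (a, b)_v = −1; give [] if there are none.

[2, 5, 7, 13, 17, inf]

(a, b) ≡ (-65, -357) mod (ℚ^×)²; places V = {2, 3, 5, 7, 11, 13, 17, ∞}.
(a,b)_5: α=-1, u≡2; β=-2, v≡3 (mod 5); (2|5)=-1, (3|5)=-1; sign (−1)^0·-1^-2·-1^-1 = -1.
(a,b)_11: α=-2, u≡4; β=0, v≡8 (mod 11); (4|11)=+1, (8|11)=-1; sign (−1)^0·+1^0·-1^-2 = +1.
(a,b)_7: α=0, u≡6; β=1, v≡3 (mod 7); (6|7)=-1, (3|7)=-1; sign (−1)^0·-1^1·-1^0 = -1.
(a,b)_2: α=-6, β=-6; u≡7, v≡3 (mod 8); ε(u)ε(v)=1·1, αω(v)=-6·1, βω(u)=-6·0; sum ≡ 1  ⇒  -1.
(a,b)_∞: sgn(-65)=−, sgn(-357)=−, so -1.
(a,b)_13: α=5, u≡2; β=0, v≡7 (mod 13); (2|13)=-1, (7|13)=-1; sign (−1)^0·-1^0·-1^5 = -1.
(a,b)_17: α=2, u≡12; β=1, v≡4 (mod 17); (12|17)=-1, (4|17)=+1; sign (−1)^0·-1^1·+1^2 = -1.
(a,b)_3: α=8, u≡1; β=7, v≡1 (mod 3); (1|3)=+1, (1|3)=+1; sign (−1)^0·+1^7·+1^8 = +1.
Ram(-65, -357) = {2, 5, 7, 13, 17, ∞}; no ℚ_2-point on the conic.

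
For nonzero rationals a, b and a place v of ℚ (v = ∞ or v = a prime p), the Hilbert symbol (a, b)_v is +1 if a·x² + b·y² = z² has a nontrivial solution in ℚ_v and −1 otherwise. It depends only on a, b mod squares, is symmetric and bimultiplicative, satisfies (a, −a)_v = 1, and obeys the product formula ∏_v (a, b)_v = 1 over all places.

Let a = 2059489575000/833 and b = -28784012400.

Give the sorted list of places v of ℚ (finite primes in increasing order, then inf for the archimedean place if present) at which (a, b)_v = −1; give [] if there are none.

[17, 23]

(a, b) ≡ (24310, -391) mod (ℚ^×)²; places V = {2, 3, 5, 7, 11, 13, 17, 23, ∞}.
(a,b)_3: α=2, u≡1; β=2, v≡2 (mod 3); (1|3)=+1, (2|3)=-1; sign (−1)^0·+1^2·-1^2 = +1.
(a,b)_5: α=5, u≡3; β=2, v≡4 (mod 5); (3|5)=-1, (4|5)=+1; sign (−1)^0·-1^2·+1^5 = +1.
(a,b)_11: α=3, u≡7; β=2, v≡5 (mod 11); (7|11)=-1, (5|11)=+1; sign (−1)^0·-1^2·+1^3 = +1.
(a,b)_17: α=-1, u≡15; β=1, v≡3 (mod 17); (15|17)=+1, (3|17)=-1; sign (−1)^0·+1^1·-1^-1 = -1.
(a,b)_∞: sgn(24310)=+, sgn(-391)=−, so +1.
(a,b)_13: α=1, u≡2; β=2, v≡4 (mod 13); (2|13)=-1, (4|13)=+1; sign (−1)^0·-1^2·+1^1 = +1.
(a,b)_23: α=2, u≡15; β=1, v≡6 (mod 23); (15|23)=-1, (6|23)=+1; sign (−1)^0·-1^1·+1^2 = -1.
(a,b)_2: α=3, β=4; u≡3, v≡1 (mod 8); ε(u)ε(v)=1·0, αω(v)=3·0, βω(u)=4·1; sum ≡ 0  ⇒  +1.
(a,b)_7: α=-2, u≡6; β=0, v≡4 (mod 7); (6|7)=-1, (4|7)=+1; sign (−1)^0·-1^0·+1^-2 = +1.
(24310, -391 / ℚ) ramifies at {17, 23}: a division algebra.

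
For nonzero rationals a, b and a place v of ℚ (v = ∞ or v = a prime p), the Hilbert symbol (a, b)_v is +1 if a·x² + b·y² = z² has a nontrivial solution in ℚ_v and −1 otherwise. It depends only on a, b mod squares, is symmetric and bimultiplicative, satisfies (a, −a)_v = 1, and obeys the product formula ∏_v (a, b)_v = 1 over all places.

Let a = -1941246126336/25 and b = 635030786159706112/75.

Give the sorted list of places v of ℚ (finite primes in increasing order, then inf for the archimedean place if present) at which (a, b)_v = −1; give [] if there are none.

[2, 17, 41, 43]

Mod squares: a ≡ -129, b ≡ 1978086. Check v ∈ {∞, 2, 3, 5, 11, 17, 41, 43}.
v=11: a=11^2·(≡4), b=11^3·(≡1) mod 11; (4|11)=+1, (1|11)=+1; (−1)^{2·3·5}·(+1)^3·(+1)^2 = +1.
v=5: a=5^-2·(≡4), b=5^-2·(≡4) mod 5; (4|5)=+1, (4|5)=+1; (−1)^{-2·-2·2}·(+1)^-2·(+1)^-2 = +1.
v=3: a=3^1·(≡2), b=3^-1·(≡1) mod 3; (2|3)=-1, (1|3)=+1; (−1)^{1·-1·1}·(-1)^-1·(+1)^1 = +1.
v=17: a=17^2·(≡5), b=17^3·(≡6) mod 17; (5|17)=-1, (6|17)=-1; (−1)^{2·3·8}·(-1)^3·(-1)^2 = -1.
v=2: v_2(a)=8, v_2(b)=15; units ≡ 7, 3 (mod 8); ε·ε+αω+βω = 1·1+8·1+15·0 ≡ 1  ⇒  (a,b)_2 = -1.
v=∞: -129 < 0 and 1978086 > 0  ⇒  (a,b)_∞ = +1.
v=41: a=41^2·(≡26), b=41^3·(≡14) mod 41; (26|41)=-1, (14|41)=-1; (−1)^{2·3·20}·(-1)^3·(-1)^2 = -1.
v=43: a=43^1·(≡1), b=43^1·(≡11) mod 43; (1|43)=+1, (11|43)=+1; (−1)^{1·1·21}·(+1)^1·(+1)^1 = -1.
|Ram(-129, 1978086)| = 4, even; anisotropic at {2, 17, 41, 43}.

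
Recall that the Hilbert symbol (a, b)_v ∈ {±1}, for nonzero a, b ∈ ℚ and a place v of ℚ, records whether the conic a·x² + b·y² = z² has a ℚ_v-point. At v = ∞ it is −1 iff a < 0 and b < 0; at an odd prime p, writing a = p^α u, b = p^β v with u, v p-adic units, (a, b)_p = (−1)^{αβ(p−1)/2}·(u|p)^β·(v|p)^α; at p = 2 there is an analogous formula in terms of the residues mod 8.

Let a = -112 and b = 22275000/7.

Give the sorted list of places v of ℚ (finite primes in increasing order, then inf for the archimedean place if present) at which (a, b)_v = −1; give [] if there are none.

[5, 7]

(a, b) ≡ (-7, 770) mod (ℚ^×)²; places V = {2, 3, 5, 7, 11, ∞}.
(a,b)_∞: sgn(-7)=−, sgn(770)=+, so +1.
(a,b)_2: α=4, β=3; u≡1, v≡1 (mod 8); ε(u)ε(v)=0·0, αω(v)=4·0, βω(u)=3·0; sum ≡ 0  ⇒  +1.
(a,b)_3: α=0, u≡2; β=4, v≡2 (mod 3); (2|3)=-1, (2|3)=-1; sign (−1)^0·-1^4·-1^0 = +1.
(a,b)_7: α=1, u≡5; β=-1, v≡6 (mod 7); (5|7)=-1, (6|7)=-1; sign (−1)^1·-1^-1·-1^1 = -1.
(a,b)_5: α=0, u≡3; β=5, v≡4 (mod 5); (3|5)=-1, (4|5)=+1; sign (−1)^0·-1^5·+1^0 = -1.
(a,b)_11: α=0, u≡9; β=1, v≡3 (mod 11); (9|11)=+1, (3|11)=+1; sign (−1)^0·+1^1·+1^0 = +1.
|Ram(-7, 770)| = 2, even; anisotropic at {5, 7}.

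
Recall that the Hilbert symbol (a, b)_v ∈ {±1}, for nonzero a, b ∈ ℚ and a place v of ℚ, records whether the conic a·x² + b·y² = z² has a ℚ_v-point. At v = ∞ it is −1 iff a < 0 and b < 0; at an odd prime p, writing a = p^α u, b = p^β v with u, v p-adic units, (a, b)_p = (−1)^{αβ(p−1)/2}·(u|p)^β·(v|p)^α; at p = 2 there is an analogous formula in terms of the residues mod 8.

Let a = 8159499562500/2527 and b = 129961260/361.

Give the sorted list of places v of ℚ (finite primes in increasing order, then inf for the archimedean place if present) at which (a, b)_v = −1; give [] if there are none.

(a, b) ≡ (231, 3315) mod (ℚ^×)²; places V = {2, 3, 5, 7, 11, 13, 17, 19, ∞}.
(a,b)_5: α=6, u≡1; β=1, v≡2 (mod 5); (1|5)=+1, (2|5)=-1; sign (−1)^0·+1^1·-1^6 = +1.
(a,b)_11: α=1, u≡8; β=2, v≡1 (mod 11); (8|11)=-1, (1|11)=+1; sign (−1)^0·-1^2·+1^1 = +1.
(a,b)_17: α=2, u≡11; β=1, v≡4 (mod 17); (11|17)=-1, (4|17)=+1; sign (−1)^0·-1^1·+1^2 = -1.
(a,b)_13: α=2, u≡12; β=1, v≡2 (mod 13); (12|13)=+1, (2|13)=-1; sign (−1)^0·+1^1·-1^2 = +1.
(a,b)_7: α=-1, u≡5; β=0, v≡4 (mod 7); (5|7)=-1, (4|7)=+1; sign (−1)^0·-1^0·+1^-1 = +1.
(a,b)_3: α=5, u≡2; β=5, v≡1 (mod 3); (2|3)=-1, (1|3)=+1; sign (−1)^1·-1^5·+1^5 = +1.
(a,b)_19: α=-2, u≡2; β=-2, v≡6 (mod 19); (2|19)=-1, (6|19)=+1; sign (−1)^0·-1^-2·+1^-2 = +1.
(a,b)_∞: sgn(231)=+, sgn(3315)=+, so +1.
(a,b)_2: α=2, β=2; u≡7, v≡3 (mod 8); ε(u)ε(v)=1·1, αω(v)=2·1, βω(u)=2·0; sum ≡ 1  ⇒  -1.
|Ram(231, 3315)| = 2, even; anisotropic at {2, 17}.

[2, 17]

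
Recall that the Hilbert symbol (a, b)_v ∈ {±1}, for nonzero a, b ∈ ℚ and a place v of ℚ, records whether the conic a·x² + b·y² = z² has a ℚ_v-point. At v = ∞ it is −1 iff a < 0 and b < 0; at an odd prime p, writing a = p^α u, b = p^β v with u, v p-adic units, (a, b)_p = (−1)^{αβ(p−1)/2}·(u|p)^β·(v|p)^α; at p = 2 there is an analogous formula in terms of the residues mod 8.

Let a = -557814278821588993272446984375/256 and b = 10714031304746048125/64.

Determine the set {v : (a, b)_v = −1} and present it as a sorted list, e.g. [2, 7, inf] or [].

[11, 23, 29, 41]

(a, b) ≡ (-8231447, 253) mod (ℚ^×)²; places V = {2, 5, 7, 11, 23, 29, 41, 43, ∞}.
(a,b)_43: α=3, u≡28; β=2, v≡4 (mod 43); (28|43)=-1, (4|43)=+1; sign (−1)^0·-1^2·+1^3 = +1.
(a,b)_5: α=6, u≡3; β=4, v≡3 (mod 5); (3|5)=-1, (3|5)=-1; sign (−1)^0·-1^4·-1^6 = +1.
(a,b)_2: α=-8, β=-6; u≡1, v≡5 (mod 8); ε(u)ε(v)=0·0, αω(v)=-8·1, βω(u)=-6·0; sum ≡ 0  ⇒  +1.
(a,b)_23: α=5, u≡20; β=3, v≡14 (mod 23); (20|23)=-1, (14|23)=-1; sign (−1)^1·-1^3·-1^5 = -1.
(a,b)_∞: sgn(-8231447)=−, sgn(253)=+, so +1.
(a,b)_29: α=3, u≡23; β=2, v≡12 (mod 29); (23|29)=+1, (12|29)=-1; sign (−1)^0·+1^2·-1^3 = -1.
(a,b)_41: α=3, u≡2; β=2, v≡12 (mod 41); (2|41)=+1, (12|41)=-1; sign (−1)^0·+1^2·-1^3 = -1.
(a,b)_7: α=3, u≡2; β=2, v≡1 (mod 7); (2|7)=+1, (1|7)=+1; sign (−1)^0·+1^2·+1^3 = +1.
(a,b)_11: α=2, u≡7; β=1, v≡5 (mod 11); (7|11)=-1, (5|11)=+1; sign (−1)^0·-1^1·+1^2 = -1.
Ram(-8231447, 253) = {11, 23, 29, 41}; no ℚ_11-point on the conic.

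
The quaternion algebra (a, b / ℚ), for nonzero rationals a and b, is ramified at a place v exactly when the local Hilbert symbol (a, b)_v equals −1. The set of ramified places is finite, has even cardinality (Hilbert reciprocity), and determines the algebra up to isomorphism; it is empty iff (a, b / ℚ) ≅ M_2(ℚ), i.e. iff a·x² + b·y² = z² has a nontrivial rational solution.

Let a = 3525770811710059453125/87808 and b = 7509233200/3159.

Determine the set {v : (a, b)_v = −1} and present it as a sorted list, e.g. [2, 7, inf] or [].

[5, 7, 17, 29]

Mod squares: a ≡ 70035, b ≡ 2028117. Check v ∈ {∞, 2, 3, 5, 7, 13, 17, 19, 23, 29}.
v=∞: 70035 > 0 and 2028117 > 0  ⇒  (a,b)_∞ = +1.
v=3: a=3^3·(≡2), b=3^-5·(≡1) mod 3; (2|3)=-1, (1|3)=+1; (−1)^{3·-5·1}·(-1)^-5·(+1)^3 = +1.
v=29: a=29^3·(≡11), b=29^0·(≡2) mod 29; (11|29)=-1, (2|29)=-1; (−1)^{3·0·14}·(-1)^0·(-1)^3 = -1.
v=7: a=7^-3·(≡1), b=7^1·(≡4) mod 7; (1|7)=+1, (4|7)=+1; (−1)^{-3·1·3}·(+1)^1·(+1)^-3 = -1.
v=2: v_2(a)=-8, v_2(b)=4; units ≡ 3, 5 (mod 8); ε·ε+αω+βω = 1·0+-8·1+4·1 ≡ 0  ⇒  (a,b)_2 = +1.
v=13: a=13^4·(≡10), b=13^-1·(≡3) mod 13; (10|13)=+1, (3|13)=+1; (−1)^{4·-1·6}·(+1)^-1·(+1)^4 = +1.
v=17: a=17^2·(≡11), b=17^1·(≡12) mod 17; (11|17)=-1, (12|17)=-1; (−1)^{2·1·8}·(-1)^1·(-1)^2 = -1.
v=5: a=5^7·(≡2), b=5^2·(≡2) mod 5; (2|5)=-1, (2|5)=-1; (−1)^{7·2·2}·(-1)^2·(-1)^7 = -1.
v=23: a=23^1·(≡4), b=23^1·(≡11) mod 23; (4|23)=+1, (11|23)=-1; (−1)^{1·1·11}·(+1)^1·(-1)^1 = +1.
v=19: a=19^2·(≡4), b=19^3·(≡4) mod 19; (4|19)=+1, (4|19)=+1; (−1)^{2·3·9}·(+1)^3·(+1)^2 = +1.
|Ram(70035, 2028117)| = 4, even; anisotropic at {5, 7, 17, 29}.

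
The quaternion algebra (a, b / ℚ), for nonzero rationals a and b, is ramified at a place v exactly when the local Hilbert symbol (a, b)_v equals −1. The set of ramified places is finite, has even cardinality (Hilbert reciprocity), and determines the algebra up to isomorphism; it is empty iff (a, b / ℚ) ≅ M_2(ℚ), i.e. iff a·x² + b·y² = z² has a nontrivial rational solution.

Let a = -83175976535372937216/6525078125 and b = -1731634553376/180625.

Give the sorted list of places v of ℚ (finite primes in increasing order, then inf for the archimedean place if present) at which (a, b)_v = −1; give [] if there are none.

Mod squares: a ≡ -1430, b ≡ -546. Check v ∈ {∞, 2, 3, 5, 7, 11, 13, 17, 19}.
v=7: a=7^2·(≡5), b=7^1·(≡5) mod 7; (5|7)=-1, (5|7)=-1; (−1)^{2·1·3}·(-1)^1·(-1)^2 = -1.
v=∞: -1430 < 0 and -546 < 0  ⇒  (a,b)_∞ = -1.
v=3: a=3^6·(≡1), b=3^3·(≡1) mod 3; (1|3)=+1, (1|3)=+1; (−1)^{6·3·1}·(+1)^3·(+1)^6 = +1.
v=11: a=11^1·(≡10), b=11^0·(≡4) mod 11; (10|11)=-1, (4|11)=+1; (−1)^{1·0·5}·(-1)^0·(+1)^1 = +1.
v=13: a=13^3·(≡6), b=13^3·(≡4) mod 13; (6|13)=-1, (4|13)=+1; (−1)^{3·3·6}·(-1)^3·(+1)^3 = -1.
v=17: a=17^-4·(≡9), b=17^-2·(≡4) mod 17; (9|17)=+1, (4|17)=+1; (−1)^{-4·-2·8}·(+1)^-2·(+1)^-4 = +1.
v=19: a=19^6·(≡8), b=19^4·(≡9) mod 19; (8|19)=-1, (9|19)=+1; (−1)^{6·4·9}·(-1)^4·(+1)^6 = +1.
v=2: v_2(a)=11, v_2(b)=5; units ≡ 5, 7 (mod 8); ε·ε+αω+βω = 0·1+11·0+5·1 ≡ 1  ⇒  (a,b)_2 = -1.
v=5: a=5^-7·(≡4), b=5^-4·(≡1) mod 5; (4|5)=+1, (1|5)=+1; (−1)^{-7·-4·2}·(+1)^-4·(+1)^-7 = +1.
(-1430, -546 / ℚ) ramifies at {2, 7, 13, ∞}: a division algebra.

[2, 7, 13, inf]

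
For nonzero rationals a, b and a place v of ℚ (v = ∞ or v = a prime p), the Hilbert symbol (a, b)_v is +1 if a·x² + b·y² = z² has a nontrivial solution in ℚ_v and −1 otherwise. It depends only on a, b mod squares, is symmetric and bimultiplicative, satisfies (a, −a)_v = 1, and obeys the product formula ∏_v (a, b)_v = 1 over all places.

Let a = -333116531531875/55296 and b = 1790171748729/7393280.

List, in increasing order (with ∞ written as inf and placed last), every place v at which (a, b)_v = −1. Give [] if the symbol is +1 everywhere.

(a, b) ≡ (-546, 5) mod (ℚ^×)²; places V = {2, 3, 5, 7, 13, 19, 29, ∞}.
(a,b)_2: α=-11, β=-12; u≡7, v≡5 (mod 8); ε(u)ε(v)=1·0, αω(v)=-11·1, βω(u)=-12·0; sum ≡ 1  ⇒  -1.
(a,b)_29: α=4, u≡22; β=2, v≡6 (mod 29); (22|29)=+1, (6|29)=+1; sign (−1)^0·+1^2·+1^4 = +1.
(a,b)_7: α=3, u≡3; β=2, v≡5 (mod 7); (3|7)=-1, (5|7)=-1; sign (−1)^0·-1^2·-1^3 = -1.
(a,b)_∞: sgn(-546)=−, sgn(5)=+, so +1.
(a,b)_19: α=0, u≡5; β=-2, v≡4 (mod 19); (5|19)=+1, (4|19)=+1; sign (−1)^0·+1^-2·+1^0 = +1.
(a,b)_13: α=3, u≡9; β=6, v≡11 (mod 13); (9|13)=+1, (11|13)=-1; sign (−1)^0·+1^6·-1^3 = -1.
(a,b)_5: α=4, u≡4; β=-1, v≡4 (mod 5); (4|5)=+1, (4|5)=+1; sign (−1)^0·+1^-1·+1^4 = +1.
(a,b)_3: α=-3, u≡1; β=2, v≡2 (mod 3); (1|3)=+1, (2|3)=-1; sign (−1)^0·+1^2·-1^-3 = -1.
(-546, 5 / ℚ) ramifies at {2, 3, 7, 13}: a division algebra.

[2, 3, 7, 13]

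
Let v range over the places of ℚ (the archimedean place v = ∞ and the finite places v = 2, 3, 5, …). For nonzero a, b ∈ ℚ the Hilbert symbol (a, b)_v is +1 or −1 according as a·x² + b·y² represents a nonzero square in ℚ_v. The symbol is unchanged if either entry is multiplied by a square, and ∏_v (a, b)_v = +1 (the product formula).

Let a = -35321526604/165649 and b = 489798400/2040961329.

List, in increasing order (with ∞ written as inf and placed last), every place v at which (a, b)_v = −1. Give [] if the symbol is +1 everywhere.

[23, 31]

(a, b) ≡ (-144739, 91) mod (ℚ^×)²; places V = {2, 3, 5, 7, 11, 13, 19, 23, 29, 31, 37, ∞}.
(a,b)_23: α=1, u≡18; β=0, v≡7 (mod 23); (18|23)=+1, (7|23)=-1; sign (−1)^0·+1^0·-1^1 = -1.
(a,b)_∞: sgn(-144739)=−, sgn(91)=+, so +1.
(a,b)_37: α=-2, u≡29; β=-4, v≡6 (mod 37); (29|37)=-1, (6|37)=-1; sign (−1)^0·-1^-4·-1^-2 = +1.
(a,b)_2: α=2, β=8; u≡5, v≡3 (mod 8); ε(u)ε(v)=0·1, αω(v)=2·1, βω(u)=8·1; sum ≡ 0  ⇒  +1.
(a,b)_3: α=0, u≡2; β=-2, v≡1 (mod 3); (2|3)=-1, (1|3)=+1; sign (−1)^0·-1^-2·+1^0 = +1.
(a,b)_11: α=-2, u≡2; β=-2, v≡5 (mod 11); (2|11)=-1, (5|11)=+1; sign (−1)^0·-1^-2·+1^-2 = +1.
(a,b)_29: α=1, u≡26; β=2, v≡9 (mod 29); (26|29)=-1, (9|29)=+1; sign (−1)^0·-1^2·+1^1 = +1.
(a,b)_5: α=0, u≡4; β=2, v≡4 (mod 5); (4|5)=+1, (4|5)=+1; sign (−1)^0·+1^2·+1^0 = +1.
(a,b)_31: α=1, u≡3; β=0, v≡15 (mod 31); (3|31)=-1, (15|31)=-1; sign (−1)^0·-1^0·-1^1 = -1.
(a,b)_19: α=2, u≡2; β=0, v≡10 (mod 19); (2|19)=-1, (10|19)=-1; sign (−1)^0·-1^0·-1^2 = +1.
(a,b)_13: α=2, u≡1; β=1, v≡11 (mod 13); (1|13)=+1, (11|13)=-1; sign (−1)^0·+1^1·-1^2 = +1.
(a,b)_7: α=1, u≡2; β=1, v≡5 (mod 7); (2|7)=+1, (5|7)=-1; sign (−1)^1·+1^1·-1^1 = +1.
Ram(-144739, 91) = {23, 31}; no ℚ_23-point on the conic.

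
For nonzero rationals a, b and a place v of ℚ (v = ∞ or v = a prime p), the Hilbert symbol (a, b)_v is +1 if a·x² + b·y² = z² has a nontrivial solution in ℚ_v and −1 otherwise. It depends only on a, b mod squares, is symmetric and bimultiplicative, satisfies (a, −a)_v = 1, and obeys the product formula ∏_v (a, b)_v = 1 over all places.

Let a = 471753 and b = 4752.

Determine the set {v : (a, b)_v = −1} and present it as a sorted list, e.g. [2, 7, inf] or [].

(a, b) ≡ (52417, 33) mod (ℚ^×)²; places V = {2, 3, 11, 23, 43, 53, ∞}.
(a,b)_53: α=1, u≡50; β=0, v≡35 (mod 53); (50|53)=-1, (35|53)=-1; sign (−1)^0·-1^0·-1^1 = -1.
(a,b)_2: α=0, β=4; u≡1, v≡1 (mod 8); ε(u)ε(v)=0·0, αω(v)=0·0, βω(u)=4·0; sum ≡ 0  ⇒  +1.
(a,b)_11: α=0, u≡7; β=1, v≡3 (mod 11); (7|11)=-1, (3|11)=+1; sign (−1)^0·-1^1·+1^0 = -1.
(a,b)_23: α=1, u≡18; β=0, v≡14 (mod 23); (18|23)=+1, (14|23)=-1; sign (−1)^0·+1^0·-1^1 = -1.
(a,b)_∞: sgn(52417)=+, sgn(33)=+, so +1.
(a,b)_3: α=2, u≡1; β=3, v≡2 (mod 3); (1|3)=+1, (2|3)=-1; sign (−1)^0·+1^3·-1^2 = +1.
(a,b)_43: α=1, u≡6; β=0, v≡22 (mod 43); (6|43)=+1, (22|43)=-1; sign (−1)^0·+1^0·-1^1 = -1.
Ram(52417, 33) = {11, 23, 43, 53}; no ℚ_11-point on the conic.

[11, 23, 43, 53]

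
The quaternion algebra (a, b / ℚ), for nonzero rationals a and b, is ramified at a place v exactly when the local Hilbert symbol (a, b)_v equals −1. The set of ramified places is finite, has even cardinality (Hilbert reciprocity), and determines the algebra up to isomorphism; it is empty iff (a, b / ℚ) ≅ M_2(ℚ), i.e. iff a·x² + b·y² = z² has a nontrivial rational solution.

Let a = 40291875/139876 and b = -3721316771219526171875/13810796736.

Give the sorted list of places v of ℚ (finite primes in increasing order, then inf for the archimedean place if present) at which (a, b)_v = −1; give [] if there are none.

[2, 3, 17, 19]

(a, b) ≡ (7163, -365313) mod (ℚ^×)²; places V = {2, 3, 5, 7, 11, 13, 17, 19, 23, 29, ∞}.
(a,b)_17: α=-2, u≡7; β=-3, v≡1 (mod 17); (7|17)=-1, (1|17)=+1; sign (−1)^0·-1^-3·+1^-2 = -1.
(a,b)_29: α=1, u≡8; β=3, v≡17 (mod 29); (8|29)=-1, (17|29)=-1; sign (−1)^0·-1^3·-1^1 = +1.
(a,b)_23: α=0, u≡10; β=2, v≡10 (mod 23); (10|23)=-1, (10|23)=-1; sign (−1)^0·-1^2·-1^0 = +1.
(a,b)_11: α=-2, u≡8; β=-4, v≡8 (mod 11); (8|11)=-1, (8|11)=-1; sign (−1)^0·-1^-4·-1^-2 = +1.
(a,b)_2: α=-2, β=-6; u≡3, v≡7 (mod 8); ε(u)ε(v)=1·1, αω(v)=-2·0, βω(u)=-6·1; sum ≡ 1  ⇒  -1.
(a,b)_3: α=2, u≡2; β=-1, v≡2 (mod 3); (2|3)=-1, (2|3)=-1; sign (−1)^0·-1^-1·-1^2 = -1.
(a,b)_13: α=1, u≡5; β=3, v≡11 (mod 13); (5|13)=-1, (11|13)=-1; sign (−1)^0·-1^3·-1^1 = +1.
(a,b)_19: α=1, u≡11; β=3, v≡6 (mod 19); (11|19)=+1, (6|19)=+1; sign (−1)^1·+1^3·+1^1 = -1.
(a,b)_5: α=4, u≡2; β=8, v≡3 (mod 5); (2|5)=-1, (3|5)=-1; sign (−1)^0·-1^8·-1^4 = +1.
(a,b)_∞: sgn(7163)=+, sgn(-365313)=−, so +1.
(a,b)_7: α=0, u≡4; β=2, v≡6 (mod 7); (4|7)=+1, (6|7)=-1; sign (−1)^0·+1^2·-1^0 = +1.
|Ram(7163, -365313)| = 4, even; anisotropic at {2, 3, 17, 19}.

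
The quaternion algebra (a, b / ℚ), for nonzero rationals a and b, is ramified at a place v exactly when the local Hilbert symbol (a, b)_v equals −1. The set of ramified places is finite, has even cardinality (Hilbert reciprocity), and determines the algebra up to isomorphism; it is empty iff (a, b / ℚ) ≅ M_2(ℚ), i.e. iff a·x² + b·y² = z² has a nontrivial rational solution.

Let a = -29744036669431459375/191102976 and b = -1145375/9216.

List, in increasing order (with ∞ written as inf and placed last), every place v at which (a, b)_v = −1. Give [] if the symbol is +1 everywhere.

(a, b) ≡ (-1615, -935) mod (ℚ^×)²; places V = {2, 3, 5, 7, 11, 13, 17, 19, 29, ∞}.
(a,b)_∞: sgn(-1615)=−, sgn(-935)=−, so -1.
(a,b)_3: α=-6, u≡2; β=-2, v≡1 (mod 3); (2|3)=-1, (1|3)=+1; sign (−1)^0·-1^-2·+1^-6 = +1.
(a,b)_17: α=3, u≡3; β=1, v≡15 (mod 17); (3|17)=-1, (15|17)=+1; sign (−1)^0·-1^1·+1^3 = -1.
(a,b)_19: α=1, u≡2; β=0, v≡2 (mod 19); (2|19)=-1, (2|19)=-1; sign (−1)^0·-1^0·-1^1 = -1.
(a,b)_2: α=-18, β=-10; u≡1, v≡1 (mod 8); ε(u)ε(v)=0·0, αω(v)=-18·0, βω(u)=-10·0; sum ≡ 0  ⇒  +1.
(a,b)_29: α=2, u≡1; β=0, v≡13 (mod 29); (1|29)=+1, (13|29)=+1; sign (−1)^0·+1^0·+1^2 = +1.
(a,b)_11: α=4, u≡6; β=1, v≡5 (mod 11); (6|11)=-1, (5|11)=+1; sign (−1)^0·-1^1·+1^4 = -1.
(a,b)_13: α=2, u≡12; β=0, v≡10 (mod 13); (12|13)=+1, (10|13)=+1; sign (−1)^0·+1^0·+1^2 = +1.
(a,b)_7: α=2, u≡4; β=2, v≡3 (mod 7); (4|7)=+1, (3|7)=-1; sign (−1)^0·+1^2·-1^2 = +1.
(a,b)_5: α=5, u≡3; β=3, v≡2 (mod 5); (3|5)=-1, (2|5)=-1; sign (−1)^0·-1^3·-1^5 = +1.
Ram(-1615, -935) = {11, 17, 19, ∞}; no ℚ_11-point on the conic.

[11, 17, 19, inf]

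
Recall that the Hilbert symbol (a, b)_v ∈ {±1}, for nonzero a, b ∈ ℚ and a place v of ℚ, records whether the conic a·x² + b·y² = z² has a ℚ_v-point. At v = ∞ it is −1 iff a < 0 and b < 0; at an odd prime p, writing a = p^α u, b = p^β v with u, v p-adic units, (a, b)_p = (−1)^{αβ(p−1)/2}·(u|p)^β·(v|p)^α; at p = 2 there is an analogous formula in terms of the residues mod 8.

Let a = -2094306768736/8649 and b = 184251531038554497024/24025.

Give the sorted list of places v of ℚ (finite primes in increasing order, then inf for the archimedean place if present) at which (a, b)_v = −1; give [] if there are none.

Mod squares: a ≡ -54694, b ≡ 26. Check v ∈ {∞, 2, 3, 5, 7, 13, 17, 23, 29, 31, 41}.
v=7: a=7^2·(≡4), b=7^0·(≡3) mod 7; (4|7)=+1, (3|7)=-1; (−1)^{2·0·3}·(+1)^0·(-1)^2 = +1.
v=2: v_2(a)=5, v_2(b)=13; units ≡ 5, 5 (mod 8); ε·ε+αω+βω = 0·0+5·1+13·1 ≡ 0  ⇒  (a,b)_2 = +1.
v=3: a=3^-2·(≡2), b=3^4·(≡2) mod 3; (2|3)=-1, (2|3)=-1; (−1)^{-2·4·1}·(-1)^4·(-1)^-2 = +1.
v=17: a=17^2·(≡6), b=17^0·(≡1) mod 17; (6|17)=-1, (1|17)=+1; (−1)^{2·0·8}·(-1)^0·(+1)^2 = +1.
v=5: a=5^0·(≡1), b=5^-2·(≡4) mod 5; (1|5)=+1, (4|5)=+1; (−1)^{0·-2·2}·(+1)^-2·(+1)^0 = +1.
v=29: a=29^1·(≡20), b=29^2·(≡26) mod 29; (20|29)=+1, (26|29)=-1; (−1)^{1·2·14}·(+1)^2·(-1)^1 = -1.
v=31: a=31^-2·(≡26), b=31^-2·(≡13) mod 31; (26|31)=-1, (13|31)=-1; (−1)^{-2·-2·15}·(-1)^-2·(-1)^-2 = +1.
v=23: a=23^1·(≡14), b=23^2·(≡16) mod 23; (14|23)=-1, (16|23)=+1; (−1)^{1·2·11}·(-1)^2·(+1)^1 = +1.
v=41: a=41^1·(≡17), b=41^2·(≡34) mod 41; (17|41)=-1, (34|41)=-1; (−1)^{1·2·20}·(-1)^2·(-1)^1 = -1.
v=13: a=13^2·(≡4), b=13^5·(≡7) mod 13; (4|13)=+1, (7|13)=-1; (−1)^{2·5·6}·(+1)^5·(-1)^2 = +1.
v=∞: -54694 < 0 and 26 > 0  ⇒  (a,b)_∞ = +1.
Ram(-54694, 26) = {29, 41}; no ℚ_29-point on the conic.

[29, 41]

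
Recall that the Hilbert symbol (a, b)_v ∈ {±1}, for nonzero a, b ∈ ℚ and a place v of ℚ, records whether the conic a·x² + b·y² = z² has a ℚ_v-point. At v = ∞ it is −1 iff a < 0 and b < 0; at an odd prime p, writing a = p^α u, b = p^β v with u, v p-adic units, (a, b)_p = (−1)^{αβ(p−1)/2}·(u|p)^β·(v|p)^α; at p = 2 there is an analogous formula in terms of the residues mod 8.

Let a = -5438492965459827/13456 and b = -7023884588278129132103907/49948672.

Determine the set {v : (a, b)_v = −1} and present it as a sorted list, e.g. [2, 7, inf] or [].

(a, b) ≡ (-3, -3015246) mod (ℚ^×)²; places V = {2, 3, 7, 13, 29, 31, 43, ∞}.
(a,b)_13: α=4, u≡12; β=7, v≡1 (mod 13); (12|13)=+1, (1|13)=+1; sign (−1)^0·+1^7·+1^4 = +1.
(a,b)_31: α=2, u≡28; β=3, v≡29 (mod 31); (28|31)=+1, (29|31)=-1; sign (−1)^0·+1^3·-1^2 = +1.
(a,b)_3: α=7, u≡2; β=9, v≡2 (mod 3); (2|3)=-1, (2|3)=-1; sign (−1)^1·-1^9·-1^7 = -1.
(a,b)_43: α=2, u≡14; β=3, v≡31 (mod 43); (14|43)=+1, (31|43)=+1; sign (−1)^0·+1^3·+1^2 = +1.
(a,b)_2: α=-4, β=-11; u≡5, v≡1 (mod 8); ε(u)ε(v)=0·0, αω(v)=-4·0, βω(u)=-11·1; sum ≡ 1  ⇒  -1.
(a,b)_29: α=-2, u≡2; β=-3, v≡7 (mod 29); (2|29)=-1, (7|29)=+1; sign (−1)^0·-1^-3·+1^-2 = -1.
(a,b)_7: α=2, u≡4; β=4, v≡2 (mod 7); (4|7)=+1, (2|7)=+1; sign (−1)^0·+1^4·+1^2 = +1.
(a,b)_∞: sgn(-3)=−, sgn(-3015246)=−, so -1.
(-3, -3015246 / ℚ) ramifies at {2, 3, 29, ∞}: a division algebra.

[2, 3, 29, inf]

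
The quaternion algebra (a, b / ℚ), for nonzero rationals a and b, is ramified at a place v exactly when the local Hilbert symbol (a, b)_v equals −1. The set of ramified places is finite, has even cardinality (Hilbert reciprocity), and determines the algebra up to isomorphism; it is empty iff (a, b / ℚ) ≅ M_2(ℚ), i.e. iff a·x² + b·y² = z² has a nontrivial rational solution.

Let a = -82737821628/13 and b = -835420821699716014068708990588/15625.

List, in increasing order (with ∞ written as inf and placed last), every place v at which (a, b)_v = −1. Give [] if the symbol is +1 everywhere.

[7, 29, 31, inf]

Mod squares: a ≡ -70499, b ≡ -320943. Check v ∈ {∞, 2, 3, 5, 7, 11, 13, 17, 29, 31}.
v=29: a=29^1·(≡6), b=29^3·(≡14) mod 29; (6|29)=+1, (14|29)=-1; (−1)^{1·3·14}·(+1)^3·(-1)^1 = -1.
v=31: a=31^2·(≡3), b=31^5·(≡1) mod 31; (3|31)=-1, (1|31)=+1; (−1)^{2·5·15}·(-1)^5·(+1)^2 = -1.
v=13: a=13^-1·(≡6), b=13^2·(≡10) mod 13; (6|13)=-1, (10|13)=+1; (−1)^{-1·2·6}·(-1)^2·(+1)^-1 = +1.
v=11: a=11^1·(≡1), b=11^2·(≡9) mod 11; (1|11)=+1, (9|11)=+1; (−1)^{1·2·5}·(+1)^2·(+1)^1 = +1.
v=7: a=7^2·(≡6), b=7^5·(≡4) mod 7; (6|7)=-1, (4|7)=+1; (−1)^{2·5·3}·(-1)^5·(+1)^2 = -1.
v=5: a=5^0·(≡4), b=5^-6·(≡2) mod 5; (4|5)=+1, (2|5)=-1; (−1)^{0·-6·2}·(+1)^-6·(-1)^0 = +1.
v=∞: -70499 < 0 and -320943 < 0  ⇒  (a,b)_∞ = -1.
v=2: v_2(a)=2, v_2(b)=2; units ≡ 5, 1 (mod 8); ε·ε+αω+βω = 0·0+2·0+2·1 ≡ 0  ⇒  (a,b)_2 = +1.
v=17: a=17^1·(≡1), b=17^3·(≡9) mod 17; (1|17)=+1, (9|17)=+1; (−1)^{1·3·8}·(+1)^3·(+1)^1 = +1.
v=3: a=3^4·(≡1), b=3^11·(≡2) mod 3; (1|3)=+1, (2|3)=-1; (−1)^{4·11·1}·(+1)^11·(-1)^4 = +1.
|Ram(-70499, -320943)| = 4, even; anisotropic at {7, 29, 31, ∞}.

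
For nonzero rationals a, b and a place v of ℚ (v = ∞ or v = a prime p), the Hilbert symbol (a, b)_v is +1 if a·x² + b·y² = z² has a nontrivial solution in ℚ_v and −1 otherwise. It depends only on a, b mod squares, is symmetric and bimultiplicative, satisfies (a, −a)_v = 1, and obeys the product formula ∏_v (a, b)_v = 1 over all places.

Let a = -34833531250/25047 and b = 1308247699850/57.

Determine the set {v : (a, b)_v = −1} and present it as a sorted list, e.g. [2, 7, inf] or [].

(a, b) ≡ (-177422, 1482) mod (ℚ^×)²; places V = {2, 3, 5, 7, 11, 13, 17, 19, 23, 29, ∞}.
(a,b)_5: α=6, u≡2; β=2, v≡2 (mod 5); (2|5)=-1, (2|5)=-1; sign (−1)^0·-1^2·-1^6 = +1.
(a,b)_19: α=1, u≡14; β=-1, v≡15 (mod 19); (14|19)=-1, (15|19)=-1; sign (−1)^1·-1^-1·-1^1 = -1.
(a,b)_23: α=-1, u≡21; β=0, v≡19 (mod 23); (21|23)=-1, (19|23)=-1; sign (−1)^0·-1^0·-1^-1 = -1.
(a,b)_∞: sgn(-177422)=−, sgn(1482)=+, so +1.
(a,b)_11: α=-2, u≡6; β=0, v≡7 (mod 11); (6|11)=-1, (7|11)=-1; sign (−1)^0·-1^0·-1^-2 = +1.
(a,b)_17: α=2, u≡7; β=2, v≡5 (mod 17); (7|17)=-1, (5|17)=-1; sign (−1)^0·-1^2·-1^2 = +1.
(a,b)_2: α=1, β=1; u≡1, v≡5 (mod 8); ε(u)ε(v)=0·0, αω(v)=1·1, βω(u)=1·0; sum ≡ 1  ⇒  -1.
(a,b)_13: α=0, u≡6; β=3, v≡9 (mod 13); (6|13)=-1, (9|13)=+1; sign (−1)^0·-1^3·+1^0 = -1.
(a,b)_29: α=1, u≡13; β=2, v≡18 (mod 29); (13|29)=+1, (18|29)=-1; sign (−1)^0·+1^2·-1^1 = -1.
(a,b)_3: α=-2, u≡1; β=-1, v≡2 (mod 3); (1|3)=+1, (2|3)=-1; sign (−1)^0·+1^-1·-1^-2 = +1.
(a,b)_7: α=1, u≡1; β=2, v≡5 (mod 7); (1|7)=+1, (5|7)=-1; sign (−1)^0·+1^2·-1^1 = -1.
|Ram(-177422, 1482)| = 6, even; anisotropic at {2, 7, 13, 19, 23, 29}.

[2, 7, 13, 19, 23, 29]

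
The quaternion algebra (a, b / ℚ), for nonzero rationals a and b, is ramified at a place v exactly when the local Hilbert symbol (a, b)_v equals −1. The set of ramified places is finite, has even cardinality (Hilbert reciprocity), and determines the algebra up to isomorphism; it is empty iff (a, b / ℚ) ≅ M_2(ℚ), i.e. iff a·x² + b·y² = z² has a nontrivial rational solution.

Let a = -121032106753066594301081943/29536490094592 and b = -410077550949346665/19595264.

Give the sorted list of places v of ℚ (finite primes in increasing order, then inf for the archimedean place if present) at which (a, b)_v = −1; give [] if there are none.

(a, b) ≡ (-236379, -7040548515) mod (ℚ^×)²; places V = {2, 3, 5, 7, 11, 13, 19, 23, 29, 31, 37, 43, ∞}.
(a,b)_31: α=4, u≡6; β=2, v≡3 (mod 31); (6|31)=-1, (3|31)=-1; sign (−1)^0·-1^2·-1^4 = +1.
(a,b)_11: α=5, u≡3; β=3, v≡8 (mod 11); (3|11)=+1, (8|11)=-1; sign (−1)^1·+1^3·-1^5 = +1.
(a,b)_∞: sgn(-236379)=−, sgn(-7040548515)=−, so -1.
(a,b)_43: α=2, u≡35; β=2, v≡29 (mod 43); (35|43)=+1, (29|43)=-1; sign (−1)^0·+1^2·-1^2 = +1.
(a,b)_29: α=1, u≡15; β=1, v≡5 (mod 29); (15|29)=-1, (5|29)=+1; sign (−1)^0·-1^1·+1^1 = -1.
(a,b)_19: α=1, u≡17; β=1, v≡10 (mod 19); (17|19)=+1, (10|19)=-1; sign (−1)^1·+1^1·-1^1 = +1.
(a,b)_23: α=-2, u≡5; β=-1, v≡13 (mod 23); (5|23)=-1, (13|23)=+1; sign (−1)^0·-1^-1·+1^-2 = -1.
(a,b)_3: α=5, u≡2; β=5, v≡2 (mod 3); (2|3)=-1, (2|3)=-1; sign (−1)^1·-1^5·-1^5 = -1.
(a,b)_2: α=-32, β=-16; u≡5, v≡5 (mod 8); ε(u)ε(v)=0·0, αω(v)=-32·1, βω(u)=-16·1; sum ≡ 0  ⇒  +1.
(a,b)_7: α=4, u≡1; β=1, v≡6 (mod 7); (1|7)=+1, (6|7)=-1; sign (−1)^0·+1^1·-1^4 = +1.
(a,b)_37: α=2, u≡22; β=1, v≡35 (mod 37); (22|37)=-1, (35|37)=-1; sign (−1)^0·-1^1·-1^2 = -1.
(a,b)_5: α=0, u≡1; β=1, v≡3 (mod 5); (1|5)=+1, (3|5)=-1; sign (−1)^0·+1^1·-1^0 = +1.
(a,b)_13: α=-1, u≡9; β=-1, v≡11 (mod 13); (9|13)=+1, (11|13)=-1; sign (−1)^0·+1^-1·-1^-1 = -1.
Ram(-236379, -7040548515) = {3, 13, 23, 29, 37, ∞}; no ℚ_3-point on the conic.

[3, 13, 23, 29, 37, inf]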